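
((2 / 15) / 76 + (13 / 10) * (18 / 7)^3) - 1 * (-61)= 83.11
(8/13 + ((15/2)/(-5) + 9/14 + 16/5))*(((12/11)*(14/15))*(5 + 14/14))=64608/3575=18.07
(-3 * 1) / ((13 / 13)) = -3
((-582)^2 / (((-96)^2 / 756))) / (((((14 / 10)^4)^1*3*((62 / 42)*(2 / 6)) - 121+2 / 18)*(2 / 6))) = -30008829375 / 41478464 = -723.48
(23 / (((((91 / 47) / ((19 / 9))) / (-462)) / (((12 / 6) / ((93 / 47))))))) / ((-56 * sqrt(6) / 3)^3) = 10618663 * sqrt(6) / 212319744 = 0.12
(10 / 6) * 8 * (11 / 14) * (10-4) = 440 / 7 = 62.86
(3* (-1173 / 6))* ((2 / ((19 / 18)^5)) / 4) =-554115816 / 2476099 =-223.79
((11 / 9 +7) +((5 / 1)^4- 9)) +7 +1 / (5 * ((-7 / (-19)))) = 199006 / 315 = 631.77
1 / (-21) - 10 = -211 / 21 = -10.05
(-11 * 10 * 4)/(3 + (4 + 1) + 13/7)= -3080/69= -44.64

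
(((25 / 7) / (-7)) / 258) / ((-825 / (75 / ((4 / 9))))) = 75 / 185416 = 0.00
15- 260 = -245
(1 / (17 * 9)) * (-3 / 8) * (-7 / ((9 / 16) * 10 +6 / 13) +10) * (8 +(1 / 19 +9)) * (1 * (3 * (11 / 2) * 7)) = -5823279 / 136306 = -42.72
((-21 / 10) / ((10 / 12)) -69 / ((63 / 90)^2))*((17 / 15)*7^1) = -994993 / 875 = -1137.13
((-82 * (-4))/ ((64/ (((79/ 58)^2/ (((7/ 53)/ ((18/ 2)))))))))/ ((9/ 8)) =13561693/ 23548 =575.92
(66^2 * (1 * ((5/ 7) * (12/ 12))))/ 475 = 4356/ 665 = 6.55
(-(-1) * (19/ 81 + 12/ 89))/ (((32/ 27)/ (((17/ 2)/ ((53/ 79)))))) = 3576409/ 905664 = 3.95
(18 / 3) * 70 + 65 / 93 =39125 / 93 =420.70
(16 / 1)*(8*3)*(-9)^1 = -3456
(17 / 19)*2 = 34 / 19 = 1.79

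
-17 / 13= -1.31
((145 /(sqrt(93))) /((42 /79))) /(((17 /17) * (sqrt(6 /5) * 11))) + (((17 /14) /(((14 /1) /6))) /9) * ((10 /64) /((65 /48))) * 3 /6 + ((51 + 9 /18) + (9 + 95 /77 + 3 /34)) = 11455 * sqrt(310) /85932 + 58916579 /952952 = 64.17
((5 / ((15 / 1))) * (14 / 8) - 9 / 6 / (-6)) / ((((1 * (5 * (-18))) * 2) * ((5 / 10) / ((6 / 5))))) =-1 / 90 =-0.01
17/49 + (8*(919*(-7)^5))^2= 748147927024880721/49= 15268325041324096.35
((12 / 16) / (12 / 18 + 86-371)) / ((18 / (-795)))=795 / 6824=0.12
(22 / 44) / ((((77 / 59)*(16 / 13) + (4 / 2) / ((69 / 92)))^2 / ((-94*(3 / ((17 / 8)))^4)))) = -1290018944448 / 126153542761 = -10.23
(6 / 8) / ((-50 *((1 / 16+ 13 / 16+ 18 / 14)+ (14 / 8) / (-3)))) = -63 / 6625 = -0.01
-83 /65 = -1.28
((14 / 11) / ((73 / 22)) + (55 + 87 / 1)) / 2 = 5197 / 73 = 71.19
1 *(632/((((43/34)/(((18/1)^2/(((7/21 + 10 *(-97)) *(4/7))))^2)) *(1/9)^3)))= 45324409101552/363878083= 124559.33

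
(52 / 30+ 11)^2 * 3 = 486.41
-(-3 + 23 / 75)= 202 / 75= 2.69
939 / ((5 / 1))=939 / 5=187.80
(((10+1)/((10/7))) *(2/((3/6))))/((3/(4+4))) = 1232/15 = 82.13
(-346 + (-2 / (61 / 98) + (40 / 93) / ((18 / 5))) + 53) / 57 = -15117653 / 2910249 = -5.19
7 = 7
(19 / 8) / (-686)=-19 / 5488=-0.00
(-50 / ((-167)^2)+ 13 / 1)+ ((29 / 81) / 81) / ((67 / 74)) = 159413214403 / 12259641843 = 13.00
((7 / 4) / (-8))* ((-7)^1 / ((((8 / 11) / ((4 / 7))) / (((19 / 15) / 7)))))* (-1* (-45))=627 / 64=9.80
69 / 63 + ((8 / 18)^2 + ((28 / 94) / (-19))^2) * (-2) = 0.70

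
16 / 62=8 / 31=0.26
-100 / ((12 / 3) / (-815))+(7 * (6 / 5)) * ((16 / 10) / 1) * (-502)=340703 / 25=13628.12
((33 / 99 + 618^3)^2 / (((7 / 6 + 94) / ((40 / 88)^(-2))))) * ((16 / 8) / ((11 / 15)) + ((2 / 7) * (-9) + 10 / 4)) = 2255741628883555453091 / 299775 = 7524782349707465.44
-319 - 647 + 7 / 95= -965.93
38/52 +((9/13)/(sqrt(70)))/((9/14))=sqrt(70)/65 +19/26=0.86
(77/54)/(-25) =-77/1350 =-0.06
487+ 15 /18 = 2927 /6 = 487.83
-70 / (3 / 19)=-1330 / 3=-443.33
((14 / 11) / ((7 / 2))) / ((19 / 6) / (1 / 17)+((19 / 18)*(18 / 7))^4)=57624 / 17131939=0.00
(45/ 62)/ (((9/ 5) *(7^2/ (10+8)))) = 225/ 1519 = 0.15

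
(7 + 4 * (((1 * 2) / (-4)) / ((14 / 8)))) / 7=0.84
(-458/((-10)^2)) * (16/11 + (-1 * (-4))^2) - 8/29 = -639736/7975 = -80.22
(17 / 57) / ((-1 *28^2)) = -17 / 44688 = -0.00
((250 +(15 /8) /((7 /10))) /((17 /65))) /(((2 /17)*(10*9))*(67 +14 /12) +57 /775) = 356403125 /266286132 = 1.34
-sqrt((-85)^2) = -85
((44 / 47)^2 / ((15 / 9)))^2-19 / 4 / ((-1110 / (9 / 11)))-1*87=-34445699991531 / 397206033400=-86.72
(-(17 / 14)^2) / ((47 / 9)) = -2601 / 9212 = -0.28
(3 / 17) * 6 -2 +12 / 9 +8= 428 / 51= 8.39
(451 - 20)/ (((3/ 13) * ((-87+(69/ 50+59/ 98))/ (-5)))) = 34318375/ 312441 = 109.84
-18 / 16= -9 / 8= -1.12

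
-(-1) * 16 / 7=16 / 7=2.29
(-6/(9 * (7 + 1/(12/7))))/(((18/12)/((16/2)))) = -128/273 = -0.47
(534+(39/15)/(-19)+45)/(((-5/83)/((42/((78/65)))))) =-31950352/95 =-336319.49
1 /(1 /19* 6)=19 /6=3.17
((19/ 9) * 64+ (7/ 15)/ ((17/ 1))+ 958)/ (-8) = -836251/ 6120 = -136.64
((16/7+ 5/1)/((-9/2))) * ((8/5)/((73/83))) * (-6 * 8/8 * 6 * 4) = 1083648/2555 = 424.13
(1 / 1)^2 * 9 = 9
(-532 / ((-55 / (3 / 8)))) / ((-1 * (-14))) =57 / 220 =0.26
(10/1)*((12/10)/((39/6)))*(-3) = -5.54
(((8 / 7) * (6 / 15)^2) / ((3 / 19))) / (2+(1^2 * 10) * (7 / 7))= 152 / 1575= 0.10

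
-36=-36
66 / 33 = 2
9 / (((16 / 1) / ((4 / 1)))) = 9 / 4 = 2.25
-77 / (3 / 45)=-1155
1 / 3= 0.33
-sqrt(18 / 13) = -3 * sqrt(26) / 13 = -1.18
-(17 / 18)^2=-289 / 324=-0.89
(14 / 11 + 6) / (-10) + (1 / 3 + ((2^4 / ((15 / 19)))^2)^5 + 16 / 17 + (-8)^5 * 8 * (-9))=1260600660300427081425108337 / 107833623046875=11690237466587.27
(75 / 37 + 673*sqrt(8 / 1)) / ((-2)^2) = 75 / 148 + 673*sqrt(2) / 2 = 476.39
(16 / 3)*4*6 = 128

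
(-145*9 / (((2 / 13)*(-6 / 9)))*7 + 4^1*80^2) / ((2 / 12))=1375995 / 2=687997.50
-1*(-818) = 818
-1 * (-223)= 223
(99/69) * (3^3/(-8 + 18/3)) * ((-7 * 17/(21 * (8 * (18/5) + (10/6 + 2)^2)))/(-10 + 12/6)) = -227205/699568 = -0.32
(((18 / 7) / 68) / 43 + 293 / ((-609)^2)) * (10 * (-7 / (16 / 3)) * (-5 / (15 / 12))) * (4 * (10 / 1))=45260650 / 12910191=3.51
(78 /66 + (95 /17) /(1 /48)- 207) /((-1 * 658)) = -5836 /61523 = -0.09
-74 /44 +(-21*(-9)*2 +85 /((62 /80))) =331449 /682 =486.00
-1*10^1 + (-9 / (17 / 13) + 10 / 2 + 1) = -185 / 17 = -10.88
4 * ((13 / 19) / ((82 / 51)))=1.70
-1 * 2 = -2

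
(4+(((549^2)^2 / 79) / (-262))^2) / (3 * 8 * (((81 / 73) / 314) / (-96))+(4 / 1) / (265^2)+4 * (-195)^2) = 13283820903259623523109429136650 / 104889069572190030307127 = 126646379.43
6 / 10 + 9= 48 / 5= 9.60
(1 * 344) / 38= 172 / 19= 9.05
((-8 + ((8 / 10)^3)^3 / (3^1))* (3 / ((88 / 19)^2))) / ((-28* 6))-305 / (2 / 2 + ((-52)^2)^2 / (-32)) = 82496621750407 / 10367597625000000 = 0.01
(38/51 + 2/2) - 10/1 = -421/51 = -8.25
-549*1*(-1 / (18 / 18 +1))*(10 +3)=7137 / 2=3568.50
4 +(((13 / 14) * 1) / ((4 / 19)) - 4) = 247 / 56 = 4.41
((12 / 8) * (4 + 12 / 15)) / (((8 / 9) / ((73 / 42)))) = 1971 / 140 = 14.08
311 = 311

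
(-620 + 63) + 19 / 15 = -8336 / 15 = -555.73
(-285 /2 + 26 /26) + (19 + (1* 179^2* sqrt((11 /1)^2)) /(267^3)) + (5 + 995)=33405660967 /38068326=877.52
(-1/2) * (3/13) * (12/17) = -18/221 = -0.08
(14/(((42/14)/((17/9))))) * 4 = 952/27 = 35.26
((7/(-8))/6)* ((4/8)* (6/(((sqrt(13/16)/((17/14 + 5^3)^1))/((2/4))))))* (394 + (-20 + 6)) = -167865* sqrt(13)/52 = -11639.34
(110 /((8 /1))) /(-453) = -55 /1812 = -0.03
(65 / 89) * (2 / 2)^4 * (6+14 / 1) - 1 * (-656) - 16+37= 61553 / 89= 691.61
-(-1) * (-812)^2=659344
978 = 978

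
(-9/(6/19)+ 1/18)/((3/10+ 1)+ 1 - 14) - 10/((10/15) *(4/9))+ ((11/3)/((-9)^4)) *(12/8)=-10684829/341172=-31.32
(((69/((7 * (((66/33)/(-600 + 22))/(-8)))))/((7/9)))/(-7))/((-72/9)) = 179469/343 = 523.23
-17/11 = -1.55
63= 63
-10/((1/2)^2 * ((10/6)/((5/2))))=-60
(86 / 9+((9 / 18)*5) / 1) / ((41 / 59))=12803 / 738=17.35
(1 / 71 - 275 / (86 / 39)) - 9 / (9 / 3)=-127.70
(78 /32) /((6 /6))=39 /16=2.44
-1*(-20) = 20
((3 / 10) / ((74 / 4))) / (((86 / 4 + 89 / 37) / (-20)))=-24 / 1769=-0.01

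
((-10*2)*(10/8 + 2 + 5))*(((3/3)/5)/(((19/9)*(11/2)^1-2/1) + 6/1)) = -594/281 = -2.11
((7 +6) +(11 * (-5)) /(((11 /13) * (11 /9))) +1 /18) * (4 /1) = -15890 /99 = -160.51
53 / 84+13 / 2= 599 / 84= 7.13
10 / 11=0.91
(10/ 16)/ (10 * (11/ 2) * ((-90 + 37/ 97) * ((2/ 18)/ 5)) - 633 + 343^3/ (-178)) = -388485/ 141376336828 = -0.00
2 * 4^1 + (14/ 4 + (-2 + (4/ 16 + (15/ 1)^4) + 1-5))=202523/ 4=50630.75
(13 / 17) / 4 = 13 / 68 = 0.19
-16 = -16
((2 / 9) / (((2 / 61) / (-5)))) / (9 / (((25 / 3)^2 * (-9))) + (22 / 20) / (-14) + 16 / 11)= -58712500 / 2358927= -24.89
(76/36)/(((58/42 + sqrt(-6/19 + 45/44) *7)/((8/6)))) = -12897808/108610587 + 52136 *sqrt(123519)/36203529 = 0.39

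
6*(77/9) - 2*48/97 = 14650/291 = 50.34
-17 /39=-0.44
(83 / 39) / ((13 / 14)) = 1162 / 507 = 2.29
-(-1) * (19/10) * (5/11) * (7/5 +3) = 19/5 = 3.80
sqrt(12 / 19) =2* sqrt(57) / 19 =0.79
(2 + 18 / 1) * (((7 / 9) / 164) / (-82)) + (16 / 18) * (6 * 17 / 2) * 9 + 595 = 30348739 / 30258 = 1003.00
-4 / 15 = -0.27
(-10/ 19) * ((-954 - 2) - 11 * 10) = 10660/ 19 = 561.05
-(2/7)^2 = -4/49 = -0.08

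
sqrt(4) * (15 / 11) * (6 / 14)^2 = 270 / 539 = 0.50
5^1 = 5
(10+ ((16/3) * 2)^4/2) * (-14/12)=-1837843/243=-7563.14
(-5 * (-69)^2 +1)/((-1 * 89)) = 23804/89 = 267.46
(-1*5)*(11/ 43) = -55/ 43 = -1.28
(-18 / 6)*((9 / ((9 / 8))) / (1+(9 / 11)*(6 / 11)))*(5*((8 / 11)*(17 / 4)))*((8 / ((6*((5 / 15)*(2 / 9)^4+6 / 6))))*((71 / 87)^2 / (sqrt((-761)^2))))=-131943214656 / 441258289465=-0.30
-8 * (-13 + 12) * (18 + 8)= 208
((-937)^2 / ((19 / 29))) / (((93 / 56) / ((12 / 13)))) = 5703286624 / 7657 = 744846.10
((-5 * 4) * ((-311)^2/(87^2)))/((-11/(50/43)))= 96721000/3580137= 27.02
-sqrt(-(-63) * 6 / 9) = -6.48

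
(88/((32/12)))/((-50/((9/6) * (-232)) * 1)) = 5742/25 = 229.68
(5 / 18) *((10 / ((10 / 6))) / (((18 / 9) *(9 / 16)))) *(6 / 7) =80 / 63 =1.27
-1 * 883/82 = -10.77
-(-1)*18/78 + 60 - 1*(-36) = 1251/13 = 96.23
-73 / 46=-1.59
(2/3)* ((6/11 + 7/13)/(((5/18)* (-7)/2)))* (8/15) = -1984/5005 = -0.40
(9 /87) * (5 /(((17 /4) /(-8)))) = -480 /493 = -0.97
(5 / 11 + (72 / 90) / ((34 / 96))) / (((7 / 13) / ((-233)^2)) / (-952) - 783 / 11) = -14324044072 / 375773257135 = -0.04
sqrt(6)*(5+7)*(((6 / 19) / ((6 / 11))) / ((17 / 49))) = 6468*sqrt(6) / 323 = 49.05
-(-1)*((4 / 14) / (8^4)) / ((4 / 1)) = 1 / 57344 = 0.00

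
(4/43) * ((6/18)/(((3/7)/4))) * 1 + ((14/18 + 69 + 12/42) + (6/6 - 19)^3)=-15608302/2709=-5761.65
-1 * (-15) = 15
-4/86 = -2/43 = -0.05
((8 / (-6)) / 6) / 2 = -1 / 9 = -0.11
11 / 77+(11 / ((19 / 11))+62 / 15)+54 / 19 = 13.49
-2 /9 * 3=-2 /3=-0.67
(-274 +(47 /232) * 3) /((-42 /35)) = 317135 /1392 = 227.83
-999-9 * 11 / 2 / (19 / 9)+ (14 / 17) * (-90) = -1096.57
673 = 673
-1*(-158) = 158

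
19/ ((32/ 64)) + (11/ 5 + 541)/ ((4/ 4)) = 2906/ 5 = 581.20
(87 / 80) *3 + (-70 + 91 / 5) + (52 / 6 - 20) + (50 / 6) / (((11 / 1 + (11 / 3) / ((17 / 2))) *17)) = -8371127 / 139920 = -59.83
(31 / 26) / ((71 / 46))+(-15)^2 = 208388 / 923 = 225.77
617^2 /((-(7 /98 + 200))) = -5329646 /2801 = -1902.77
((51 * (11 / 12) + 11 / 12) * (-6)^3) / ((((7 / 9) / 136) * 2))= -6301152 / 7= -900164.57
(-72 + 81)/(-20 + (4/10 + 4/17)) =-765/1646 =-0.46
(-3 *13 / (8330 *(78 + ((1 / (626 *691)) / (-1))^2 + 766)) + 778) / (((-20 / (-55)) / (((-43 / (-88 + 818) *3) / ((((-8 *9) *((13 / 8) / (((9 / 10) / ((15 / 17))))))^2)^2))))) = -27026949852218674136489743 / 12375440254733058623432812500000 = -0.00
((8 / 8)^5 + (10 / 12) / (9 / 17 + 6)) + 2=2083 / 666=3.13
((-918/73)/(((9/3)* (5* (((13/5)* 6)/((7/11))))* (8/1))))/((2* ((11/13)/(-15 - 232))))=88179/141328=0.62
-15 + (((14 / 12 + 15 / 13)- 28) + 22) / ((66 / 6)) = -13157 / 858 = -15.33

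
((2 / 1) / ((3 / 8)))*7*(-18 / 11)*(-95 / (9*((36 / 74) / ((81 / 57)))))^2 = -1916600 / 33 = -58078.79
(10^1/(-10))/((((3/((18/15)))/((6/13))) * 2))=-6/65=-0.09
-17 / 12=-1.42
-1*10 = -10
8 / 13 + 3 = 3.62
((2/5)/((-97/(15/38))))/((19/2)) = -6/35017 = -0.00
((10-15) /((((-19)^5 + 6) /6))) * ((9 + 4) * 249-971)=67980 /2476093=0.03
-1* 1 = -1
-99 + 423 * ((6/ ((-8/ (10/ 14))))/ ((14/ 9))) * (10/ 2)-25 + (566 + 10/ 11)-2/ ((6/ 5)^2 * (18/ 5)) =-99841781/ 349272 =-285.86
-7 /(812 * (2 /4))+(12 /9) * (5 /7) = 1139 /1218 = 0.94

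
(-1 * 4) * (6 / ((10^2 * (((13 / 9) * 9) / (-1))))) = 6 / 325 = 0.02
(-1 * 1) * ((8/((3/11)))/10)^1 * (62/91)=-2728/1365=-2.00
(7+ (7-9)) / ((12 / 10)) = 25 / 6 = 4.17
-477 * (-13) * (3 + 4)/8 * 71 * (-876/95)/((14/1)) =-96419349/380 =-253735.13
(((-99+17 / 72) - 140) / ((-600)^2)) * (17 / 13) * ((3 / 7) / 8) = -0.00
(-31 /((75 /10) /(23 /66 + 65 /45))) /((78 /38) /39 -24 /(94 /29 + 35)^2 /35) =-1800133773865 /12670714683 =-142.07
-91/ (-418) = 91/ 418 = 0.22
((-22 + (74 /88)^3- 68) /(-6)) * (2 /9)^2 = 7615907 /10349856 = 0.74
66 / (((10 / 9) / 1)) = 297 / 5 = 59.40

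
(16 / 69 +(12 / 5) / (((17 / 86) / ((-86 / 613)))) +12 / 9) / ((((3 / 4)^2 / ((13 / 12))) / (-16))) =4.26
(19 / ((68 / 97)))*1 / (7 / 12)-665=-73606 / 119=-618.54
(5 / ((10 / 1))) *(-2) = -1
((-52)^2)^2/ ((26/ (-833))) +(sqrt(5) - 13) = -234252941 +sqrt(5) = -234252938.76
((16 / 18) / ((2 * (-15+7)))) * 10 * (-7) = 35 / 9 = 3.89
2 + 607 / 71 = 749 / 71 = 10.55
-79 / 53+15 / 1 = 716 / 53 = 13.51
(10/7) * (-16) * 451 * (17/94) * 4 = -7457.26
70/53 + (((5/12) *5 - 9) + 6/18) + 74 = 43717/636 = 68.74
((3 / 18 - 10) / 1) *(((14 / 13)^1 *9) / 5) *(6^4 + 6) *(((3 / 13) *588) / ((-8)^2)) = -355705749 / 6760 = -52619.19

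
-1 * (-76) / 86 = 38 / 43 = 0.88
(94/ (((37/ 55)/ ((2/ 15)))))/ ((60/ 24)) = 4136/ 555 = 7.45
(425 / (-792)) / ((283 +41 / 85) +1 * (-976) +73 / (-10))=36125 / 47111724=0.00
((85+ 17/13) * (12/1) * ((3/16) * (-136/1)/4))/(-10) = 85833/130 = 660.25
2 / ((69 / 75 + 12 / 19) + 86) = 950 / 41587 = 0.02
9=9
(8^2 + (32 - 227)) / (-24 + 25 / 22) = 2882 / 503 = 5.73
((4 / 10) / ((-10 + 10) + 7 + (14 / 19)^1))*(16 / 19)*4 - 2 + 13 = 8213 / 735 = 11.17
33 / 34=0.97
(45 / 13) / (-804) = -0.00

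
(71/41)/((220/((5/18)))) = 71/32472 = 0.00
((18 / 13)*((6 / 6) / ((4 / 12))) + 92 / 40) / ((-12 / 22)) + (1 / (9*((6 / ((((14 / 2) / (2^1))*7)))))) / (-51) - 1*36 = -4282004 / 89505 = -47.84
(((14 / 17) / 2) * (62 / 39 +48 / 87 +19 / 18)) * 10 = 759325 / 57681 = 13.16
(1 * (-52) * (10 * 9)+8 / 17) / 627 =-7232 / 969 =-7.46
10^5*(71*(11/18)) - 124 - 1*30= 39048614/9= 4338734.89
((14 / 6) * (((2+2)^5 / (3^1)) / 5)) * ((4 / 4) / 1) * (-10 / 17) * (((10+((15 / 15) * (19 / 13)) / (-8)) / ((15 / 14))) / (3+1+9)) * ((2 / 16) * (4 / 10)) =-6403712 / 1939275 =-3.30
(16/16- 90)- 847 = -936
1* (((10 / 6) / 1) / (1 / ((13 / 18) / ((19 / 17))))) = 1.08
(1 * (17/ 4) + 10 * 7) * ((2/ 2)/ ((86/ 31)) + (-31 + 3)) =-705969/ 344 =-2052.24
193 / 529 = 0.36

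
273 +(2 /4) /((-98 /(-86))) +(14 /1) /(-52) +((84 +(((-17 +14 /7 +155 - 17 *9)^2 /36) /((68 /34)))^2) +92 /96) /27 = 24654435157 /89159616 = 276.52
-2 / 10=-1 / 5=-0.20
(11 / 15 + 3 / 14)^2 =39601 / 44100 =0.90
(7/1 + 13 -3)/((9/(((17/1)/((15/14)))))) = 4046/135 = 29.97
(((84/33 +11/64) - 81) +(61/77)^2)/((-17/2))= 29466685/3225376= 9.14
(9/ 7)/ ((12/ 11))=33/ 28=1.18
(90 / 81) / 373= 0.00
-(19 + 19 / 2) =-57 / 2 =-28.50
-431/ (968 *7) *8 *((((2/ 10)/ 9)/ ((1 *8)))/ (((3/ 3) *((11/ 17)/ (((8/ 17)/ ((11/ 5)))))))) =-431/ 922383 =-0.00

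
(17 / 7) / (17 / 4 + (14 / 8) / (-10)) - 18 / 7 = -322 / 163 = -1.98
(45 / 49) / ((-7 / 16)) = -720 / 343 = -2.10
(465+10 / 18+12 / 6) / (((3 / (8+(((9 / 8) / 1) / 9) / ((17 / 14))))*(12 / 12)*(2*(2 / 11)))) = 1594043 / 459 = 3472.86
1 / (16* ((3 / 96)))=2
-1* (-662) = 662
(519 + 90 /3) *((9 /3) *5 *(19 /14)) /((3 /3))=156465 /14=11176.07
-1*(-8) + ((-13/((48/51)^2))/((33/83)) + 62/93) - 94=-1032727/8448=-122.25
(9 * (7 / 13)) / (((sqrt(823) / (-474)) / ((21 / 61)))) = -27.57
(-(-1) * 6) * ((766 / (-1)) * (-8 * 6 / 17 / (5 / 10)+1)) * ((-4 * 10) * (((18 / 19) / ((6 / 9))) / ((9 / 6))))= -261420480 / 323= -809351.33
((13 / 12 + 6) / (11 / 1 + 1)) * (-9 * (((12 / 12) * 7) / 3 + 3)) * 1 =-85 / 3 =-28.33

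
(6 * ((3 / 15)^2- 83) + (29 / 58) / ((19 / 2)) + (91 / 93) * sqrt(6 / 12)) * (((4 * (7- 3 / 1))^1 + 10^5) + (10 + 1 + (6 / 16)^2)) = -1513441045907 / 30400 + 582558067 * sqrt(2) / 11904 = -49715036.13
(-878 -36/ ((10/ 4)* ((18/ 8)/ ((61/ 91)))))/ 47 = -18.77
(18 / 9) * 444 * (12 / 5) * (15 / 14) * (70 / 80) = 1998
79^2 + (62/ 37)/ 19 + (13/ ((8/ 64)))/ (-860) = 943290997/ 151145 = 6240.97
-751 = -751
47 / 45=1.04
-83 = -83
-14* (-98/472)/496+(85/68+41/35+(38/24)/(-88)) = 5089627/2112495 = 2.41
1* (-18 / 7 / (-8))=9 / 28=0.32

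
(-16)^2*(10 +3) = 3328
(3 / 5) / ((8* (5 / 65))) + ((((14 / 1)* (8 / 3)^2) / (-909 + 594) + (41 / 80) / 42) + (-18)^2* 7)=205813847 / 90720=2268.67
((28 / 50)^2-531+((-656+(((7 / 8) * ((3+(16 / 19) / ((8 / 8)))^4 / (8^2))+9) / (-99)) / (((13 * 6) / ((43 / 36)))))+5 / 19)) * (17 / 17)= -1186.43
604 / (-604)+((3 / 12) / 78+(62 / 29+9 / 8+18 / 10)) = 22994 / 5655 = 4.07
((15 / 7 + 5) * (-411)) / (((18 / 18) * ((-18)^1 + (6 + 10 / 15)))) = 30825 / 119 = 259.03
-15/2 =-7.50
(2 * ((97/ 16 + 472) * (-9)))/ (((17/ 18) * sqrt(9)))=-206523/ 68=-3037.10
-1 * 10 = -10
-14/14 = -1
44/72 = 0.61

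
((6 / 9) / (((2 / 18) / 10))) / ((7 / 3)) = 180 / 7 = 25.71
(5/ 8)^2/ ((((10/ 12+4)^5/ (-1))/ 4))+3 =61521297/ 20511149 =3.00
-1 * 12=-12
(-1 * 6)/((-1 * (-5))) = -6/5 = -1.20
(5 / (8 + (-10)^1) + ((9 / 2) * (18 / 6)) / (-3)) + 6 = -1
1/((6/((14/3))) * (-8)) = -7/72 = -0.10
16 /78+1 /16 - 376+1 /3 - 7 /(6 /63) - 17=-96907 /208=-465.90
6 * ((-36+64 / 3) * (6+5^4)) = -55528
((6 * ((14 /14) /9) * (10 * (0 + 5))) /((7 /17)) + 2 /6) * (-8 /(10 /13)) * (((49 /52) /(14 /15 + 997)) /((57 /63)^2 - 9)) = 5269509 /54008152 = 0.10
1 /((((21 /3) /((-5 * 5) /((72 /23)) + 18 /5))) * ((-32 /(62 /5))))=48949 /201600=0.24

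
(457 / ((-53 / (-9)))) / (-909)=-457 / 5353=-0.09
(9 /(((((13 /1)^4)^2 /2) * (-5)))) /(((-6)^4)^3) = -0.00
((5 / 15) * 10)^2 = 100 / 9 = 11.11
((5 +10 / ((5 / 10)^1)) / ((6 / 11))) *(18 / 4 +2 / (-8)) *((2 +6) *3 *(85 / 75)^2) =54043 / 9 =6004.78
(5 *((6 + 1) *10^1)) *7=2450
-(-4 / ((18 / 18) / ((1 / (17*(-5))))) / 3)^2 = -16 / 65025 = -0.00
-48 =-48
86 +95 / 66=5771 / 66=87.44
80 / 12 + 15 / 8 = 205 / 24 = 8.54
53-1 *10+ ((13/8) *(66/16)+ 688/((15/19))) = 921.17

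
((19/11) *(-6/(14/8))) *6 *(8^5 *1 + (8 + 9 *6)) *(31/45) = -8839712/11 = -803610.18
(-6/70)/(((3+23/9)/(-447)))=12069/1750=6.90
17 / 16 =1.06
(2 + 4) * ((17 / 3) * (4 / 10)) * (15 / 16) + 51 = 255 / 4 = 63.75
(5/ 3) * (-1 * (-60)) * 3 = 300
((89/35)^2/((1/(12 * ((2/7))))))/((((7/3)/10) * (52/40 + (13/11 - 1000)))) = -25093728/263454527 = -0.10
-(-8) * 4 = 32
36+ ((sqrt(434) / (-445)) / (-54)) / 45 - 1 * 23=sqrt(434) / 1081350+ 13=13.00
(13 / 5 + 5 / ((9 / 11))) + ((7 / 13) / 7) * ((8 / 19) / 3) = 96944 / 11115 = 8.72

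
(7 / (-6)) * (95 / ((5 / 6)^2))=-798 / 5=-159.60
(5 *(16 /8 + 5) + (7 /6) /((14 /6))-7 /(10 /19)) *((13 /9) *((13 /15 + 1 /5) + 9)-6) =42661 /225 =189.60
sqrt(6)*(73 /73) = 2.45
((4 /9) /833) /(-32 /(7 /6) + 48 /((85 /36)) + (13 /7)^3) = -140 /182079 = -0.00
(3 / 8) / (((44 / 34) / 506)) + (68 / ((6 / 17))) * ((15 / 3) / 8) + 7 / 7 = 6433 / 24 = 268.04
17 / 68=1 / 4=0.25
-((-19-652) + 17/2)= 1325/2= 662.50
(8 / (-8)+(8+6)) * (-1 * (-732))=9516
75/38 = 1.97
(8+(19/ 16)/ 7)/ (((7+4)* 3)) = 305/ 1232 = 0.25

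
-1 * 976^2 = -952576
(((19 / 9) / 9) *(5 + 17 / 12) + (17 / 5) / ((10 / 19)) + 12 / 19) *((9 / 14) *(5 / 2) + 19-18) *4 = 289744811 / 3231900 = 89.65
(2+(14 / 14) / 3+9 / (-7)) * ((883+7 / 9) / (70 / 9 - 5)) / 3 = 174988 / 1575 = 111.10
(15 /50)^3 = 27 /1000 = 0.03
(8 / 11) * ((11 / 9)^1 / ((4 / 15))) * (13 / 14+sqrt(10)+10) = 10 * sqrt(10) / 3+255 / 7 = 46.97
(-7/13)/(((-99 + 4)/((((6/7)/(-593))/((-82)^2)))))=-3/2462177510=-0.00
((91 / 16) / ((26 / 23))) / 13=161 / 416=0.39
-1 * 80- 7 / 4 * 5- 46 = -539 / 4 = -134.75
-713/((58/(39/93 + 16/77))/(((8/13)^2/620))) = -275448/58493435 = -0.00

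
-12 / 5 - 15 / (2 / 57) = -4299 / 10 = -429.90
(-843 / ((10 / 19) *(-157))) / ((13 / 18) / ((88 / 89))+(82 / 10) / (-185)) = 2346810840 / 157829117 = 14.87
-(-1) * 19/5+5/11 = 234/55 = 4.25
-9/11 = -0.82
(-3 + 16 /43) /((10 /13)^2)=-4.44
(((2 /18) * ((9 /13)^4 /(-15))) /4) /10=-243 /5712200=-0.00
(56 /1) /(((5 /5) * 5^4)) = 56 /625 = 0.09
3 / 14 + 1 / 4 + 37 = 1049 / 28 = 37.46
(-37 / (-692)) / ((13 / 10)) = 185 / 4498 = 0.04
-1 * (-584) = 584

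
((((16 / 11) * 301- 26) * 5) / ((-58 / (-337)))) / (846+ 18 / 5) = 6360875 / 451704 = 14.08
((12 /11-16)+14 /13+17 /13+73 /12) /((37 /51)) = -187901 /21164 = -8.88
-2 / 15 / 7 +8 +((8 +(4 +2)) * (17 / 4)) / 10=5851 / 420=13.93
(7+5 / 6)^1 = 7.83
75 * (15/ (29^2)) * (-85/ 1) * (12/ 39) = -382500/ 10933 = -34.99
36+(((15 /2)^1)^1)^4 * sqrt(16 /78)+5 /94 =3389 /94+16875 * sqrt(78) /104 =1469.09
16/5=3.20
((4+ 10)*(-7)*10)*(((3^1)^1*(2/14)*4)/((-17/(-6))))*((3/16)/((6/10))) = -3150/17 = -185.29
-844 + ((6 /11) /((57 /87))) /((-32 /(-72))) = -352009 /418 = -842.13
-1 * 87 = -87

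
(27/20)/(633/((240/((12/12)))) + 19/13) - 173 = -245365/1421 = -172.67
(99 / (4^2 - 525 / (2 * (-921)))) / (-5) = -614 / 505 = -1.22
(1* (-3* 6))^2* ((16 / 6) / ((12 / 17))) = 1224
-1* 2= -2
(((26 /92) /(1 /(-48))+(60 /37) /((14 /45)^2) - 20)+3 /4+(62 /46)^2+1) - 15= -28.24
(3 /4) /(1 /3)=9 /4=2.25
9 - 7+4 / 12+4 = 19 / 3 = 6.33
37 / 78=0.47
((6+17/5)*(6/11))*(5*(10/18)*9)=1410/11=128.18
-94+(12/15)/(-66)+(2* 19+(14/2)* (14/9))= -22336/495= -45.12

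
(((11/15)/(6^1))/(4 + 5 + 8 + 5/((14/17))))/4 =77/58140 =0.00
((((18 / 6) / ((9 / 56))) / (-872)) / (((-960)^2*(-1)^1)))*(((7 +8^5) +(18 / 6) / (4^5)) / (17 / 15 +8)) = 26103469 / 313167708160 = 0.00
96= 96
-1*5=-5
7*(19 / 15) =133 / 15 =8.87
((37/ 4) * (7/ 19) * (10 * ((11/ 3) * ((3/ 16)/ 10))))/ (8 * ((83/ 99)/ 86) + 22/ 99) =1347577/ 172672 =7.80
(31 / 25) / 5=31 / 125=0.25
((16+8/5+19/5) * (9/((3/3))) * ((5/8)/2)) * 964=232083/4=58020.75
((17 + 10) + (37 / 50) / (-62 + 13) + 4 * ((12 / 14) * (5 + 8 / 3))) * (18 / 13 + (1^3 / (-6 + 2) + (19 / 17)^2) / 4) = 12822510711 / 147274400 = 87.07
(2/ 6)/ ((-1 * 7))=-1/ 21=-0.05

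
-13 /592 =-0.02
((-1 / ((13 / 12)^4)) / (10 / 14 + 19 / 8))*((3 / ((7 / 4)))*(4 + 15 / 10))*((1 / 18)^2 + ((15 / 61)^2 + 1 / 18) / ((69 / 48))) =-78520138752 / 422870138899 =-0.19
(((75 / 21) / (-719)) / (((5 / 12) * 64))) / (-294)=5 / 7891744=0.00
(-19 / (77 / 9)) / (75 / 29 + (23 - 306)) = 261 / 32956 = 0.01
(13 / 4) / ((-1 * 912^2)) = -13 / 3326976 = -0.00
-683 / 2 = -341.50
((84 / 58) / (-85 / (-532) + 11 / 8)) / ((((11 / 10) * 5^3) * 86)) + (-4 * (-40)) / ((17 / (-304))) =-27238230216304 / 9519940925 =-2861.18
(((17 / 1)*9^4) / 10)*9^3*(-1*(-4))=162620946 / 5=32524189.20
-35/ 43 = -0.81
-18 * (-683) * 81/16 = 497907/8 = 62238.38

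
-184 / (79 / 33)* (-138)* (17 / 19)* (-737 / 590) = -5249250072 / 442795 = -11854.81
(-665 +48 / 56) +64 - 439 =-7274 / 7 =-1039.14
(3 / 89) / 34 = 3 / 3026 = 0.00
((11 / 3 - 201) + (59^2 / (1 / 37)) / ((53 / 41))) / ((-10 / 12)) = -6324262 / 53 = -119325.70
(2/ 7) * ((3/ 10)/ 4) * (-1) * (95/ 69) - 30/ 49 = -2893/ 4508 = -0.64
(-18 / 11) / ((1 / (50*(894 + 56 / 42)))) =-805800 / 11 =-73254.55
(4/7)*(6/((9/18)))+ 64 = 496/7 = 70.86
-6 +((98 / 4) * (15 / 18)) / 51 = -3427 / 612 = -5.60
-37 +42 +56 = 61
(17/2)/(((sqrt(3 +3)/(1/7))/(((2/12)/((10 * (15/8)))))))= 17 * sqrt(6)/9450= 0.00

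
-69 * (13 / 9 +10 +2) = -2783 / 3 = -927.67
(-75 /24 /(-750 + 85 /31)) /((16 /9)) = 1395 /593024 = 0.00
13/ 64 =0.20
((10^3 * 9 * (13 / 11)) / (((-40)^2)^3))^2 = 13689 / 2030043136000000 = 0.00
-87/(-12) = 29/4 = 7.25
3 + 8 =11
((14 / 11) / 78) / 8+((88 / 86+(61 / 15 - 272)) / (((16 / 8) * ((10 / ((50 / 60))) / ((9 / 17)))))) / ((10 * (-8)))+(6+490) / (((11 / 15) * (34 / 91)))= 165155420923 / 91228800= 1810.34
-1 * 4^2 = -16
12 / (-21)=-4 / 7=-0.57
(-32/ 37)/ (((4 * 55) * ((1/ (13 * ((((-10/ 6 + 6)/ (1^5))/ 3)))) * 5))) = -1352/ 91575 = -0.01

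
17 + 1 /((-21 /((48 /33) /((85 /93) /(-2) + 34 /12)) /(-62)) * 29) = 8420133 /493493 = 17.06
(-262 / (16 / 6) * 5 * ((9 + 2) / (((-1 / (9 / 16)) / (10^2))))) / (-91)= -4863375 / 1456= -3340.23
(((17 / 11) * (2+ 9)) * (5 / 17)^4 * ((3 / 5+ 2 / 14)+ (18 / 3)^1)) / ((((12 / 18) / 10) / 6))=2655000 / 34391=77.20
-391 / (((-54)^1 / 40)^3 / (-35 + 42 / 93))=-372232000 / 67797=-5490.39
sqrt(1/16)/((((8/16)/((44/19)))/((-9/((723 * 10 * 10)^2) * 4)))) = -11/1379423750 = -0.00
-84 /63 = -4 /3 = -1.33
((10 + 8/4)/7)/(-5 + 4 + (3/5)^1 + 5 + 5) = 5/28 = 0.18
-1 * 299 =-299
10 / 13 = 0.77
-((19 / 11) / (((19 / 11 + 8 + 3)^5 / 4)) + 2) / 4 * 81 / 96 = -726069910833 / 1721036800000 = -0.42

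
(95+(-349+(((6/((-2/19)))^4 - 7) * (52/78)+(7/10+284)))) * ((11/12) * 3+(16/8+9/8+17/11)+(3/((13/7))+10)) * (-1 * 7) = -10727681261213/11440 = -937734375.98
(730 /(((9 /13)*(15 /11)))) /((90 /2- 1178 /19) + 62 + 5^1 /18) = 41756 /2445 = 17.08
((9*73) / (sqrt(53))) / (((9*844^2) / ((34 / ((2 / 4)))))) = 1241*sqrt(53) / 9438452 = 0.00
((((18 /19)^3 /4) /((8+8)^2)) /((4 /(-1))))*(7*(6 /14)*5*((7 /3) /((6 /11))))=-93555 /7023616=-0.01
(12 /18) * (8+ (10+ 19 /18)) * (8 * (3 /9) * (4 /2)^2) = 10976 /81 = 135.51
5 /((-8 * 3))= -0.21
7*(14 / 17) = 98 / 17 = 5.76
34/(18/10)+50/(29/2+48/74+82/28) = 456245/21069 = 21.65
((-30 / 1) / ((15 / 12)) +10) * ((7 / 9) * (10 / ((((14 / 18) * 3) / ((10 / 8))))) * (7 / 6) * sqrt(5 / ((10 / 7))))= -1225 * sqrt(14) / 36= -127.32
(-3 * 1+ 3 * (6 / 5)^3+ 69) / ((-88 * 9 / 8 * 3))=-2966 / 12375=-0.24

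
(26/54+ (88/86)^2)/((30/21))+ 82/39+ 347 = 2272616269/6489990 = 350.17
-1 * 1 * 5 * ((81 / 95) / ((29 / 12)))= -972 / 551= -1.76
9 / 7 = 1.29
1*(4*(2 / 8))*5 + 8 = 13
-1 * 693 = -693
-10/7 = -1.43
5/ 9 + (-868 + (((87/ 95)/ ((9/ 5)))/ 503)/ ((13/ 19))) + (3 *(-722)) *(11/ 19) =-124849040/ 58851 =-2121.44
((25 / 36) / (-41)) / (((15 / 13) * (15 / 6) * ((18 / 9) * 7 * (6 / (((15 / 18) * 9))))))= -65 / 123984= -0.00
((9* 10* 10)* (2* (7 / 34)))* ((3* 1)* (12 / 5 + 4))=120960 / 17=7115.29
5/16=0.31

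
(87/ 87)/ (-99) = -1/ 99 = -0.01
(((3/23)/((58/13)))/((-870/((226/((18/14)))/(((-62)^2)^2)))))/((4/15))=-10283/6859648013952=-0.00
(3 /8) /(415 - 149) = 3 /2128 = 0.00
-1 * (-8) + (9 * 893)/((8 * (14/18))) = 72781/56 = 1299.66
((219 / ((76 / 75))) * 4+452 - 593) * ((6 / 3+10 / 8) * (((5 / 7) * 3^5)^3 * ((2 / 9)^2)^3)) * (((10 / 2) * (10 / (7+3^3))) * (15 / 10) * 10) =3618634500000 / 110789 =32662398.79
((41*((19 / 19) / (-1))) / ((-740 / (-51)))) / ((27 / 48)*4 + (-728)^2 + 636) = -2091 / 392660465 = -0.00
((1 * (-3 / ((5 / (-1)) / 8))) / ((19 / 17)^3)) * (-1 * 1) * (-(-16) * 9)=-16979328 / 34295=-495.10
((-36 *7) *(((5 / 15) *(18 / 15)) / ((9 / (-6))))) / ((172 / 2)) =168 / 215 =0.78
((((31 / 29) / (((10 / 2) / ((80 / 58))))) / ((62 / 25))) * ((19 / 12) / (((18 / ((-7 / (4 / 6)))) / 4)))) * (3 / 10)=-665 / 5046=-0.13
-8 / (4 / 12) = -24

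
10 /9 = 1.11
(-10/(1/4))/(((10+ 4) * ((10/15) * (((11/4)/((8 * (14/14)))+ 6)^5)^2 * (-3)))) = 11258999068426240/831875663378027584575343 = 0.00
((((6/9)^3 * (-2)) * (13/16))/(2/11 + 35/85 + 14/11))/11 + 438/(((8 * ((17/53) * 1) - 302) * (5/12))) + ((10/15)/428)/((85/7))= -3.53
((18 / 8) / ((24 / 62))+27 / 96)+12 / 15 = 1103 / 160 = 6.89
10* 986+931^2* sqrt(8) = 9860+1733522* sqrt(2) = 2461430.32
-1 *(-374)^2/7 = -139876/7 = -19982.29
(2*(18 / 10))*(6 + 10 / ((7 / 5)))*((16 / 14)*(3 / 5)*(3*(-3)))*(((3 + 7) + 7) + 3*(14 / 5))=-45427392 / 6125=-7416.72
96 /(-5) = -96 /5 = -19.20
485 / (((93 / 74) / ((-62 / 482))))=-35890 / 723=-49.64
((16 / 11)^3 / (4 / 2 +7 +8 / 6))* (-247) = -3035136 / 41261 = -73.56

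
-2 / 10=-1 / 5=-0.20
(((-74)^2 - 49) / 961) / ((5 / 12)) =13.55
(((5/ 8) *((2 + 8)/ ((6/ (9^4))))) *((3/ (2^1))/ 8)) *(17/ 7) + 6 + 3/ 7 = 2794185/ 896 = 3118.51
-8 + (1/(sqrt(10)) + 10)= sqrt(10)/10 + 2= 2.32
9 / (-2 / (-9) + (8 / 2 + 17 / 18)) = 54 / 31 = 1.74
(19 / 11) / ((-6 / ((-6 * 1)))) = 19 / 11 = 1.73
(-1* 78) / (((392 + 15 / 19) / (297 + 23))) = -474240 / 7463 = -63.55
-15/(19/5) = -75/19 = -3.95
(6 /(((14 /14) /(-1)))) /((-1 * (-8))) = -3 /4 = -0.75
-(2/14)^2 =-1/49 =-0.02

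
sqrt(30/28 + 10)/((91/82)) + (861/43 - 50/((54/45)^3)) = -5.91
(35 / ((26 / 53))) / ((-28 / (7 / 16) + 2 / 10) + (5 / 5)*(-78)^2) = 9275 / 782626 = 0.01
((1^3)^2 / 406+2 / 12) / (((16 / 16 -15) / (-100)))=5150 / 4263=1.21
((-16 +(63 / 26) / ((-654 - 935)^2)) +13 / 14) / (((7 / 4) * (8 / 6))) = -212016057 / 32823973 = -6.46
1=1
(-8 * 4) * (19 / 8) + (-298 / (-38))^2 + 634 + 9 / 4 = 621.75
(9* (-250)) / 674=-1125 / 337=-3.34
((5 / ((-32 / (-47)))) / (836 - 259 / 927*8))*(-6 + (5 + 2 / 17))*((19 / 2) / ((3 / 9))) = -0.22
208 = 208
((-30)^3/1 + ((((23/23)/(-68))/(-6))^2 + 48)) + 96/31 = -139066688993/5160384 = -26948.90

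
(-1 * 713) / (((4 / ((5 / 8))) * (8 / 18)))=-32085 / 128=-250.66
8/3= 2.67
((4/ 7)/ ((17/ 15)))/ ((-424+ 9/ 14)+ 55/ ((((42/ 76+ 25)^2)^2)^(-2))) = 86955842769920/ 1724019744884057107217410171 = 0.00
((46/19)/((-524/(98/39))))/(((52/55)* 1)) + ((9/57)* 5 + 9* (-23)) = -1040949209/5047692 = -206.22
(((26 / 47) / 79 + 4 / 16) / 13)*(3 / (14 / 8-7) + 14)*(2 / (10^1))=3817 / 71890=0.05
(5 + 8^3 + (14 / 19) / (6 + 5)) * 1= 108067 / 209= 517.07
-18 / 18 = -1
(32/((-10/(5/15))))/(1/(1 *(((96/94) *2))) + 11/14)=-3584/4285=-0.84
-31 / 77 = -0.40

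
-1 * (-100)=100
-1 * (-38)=38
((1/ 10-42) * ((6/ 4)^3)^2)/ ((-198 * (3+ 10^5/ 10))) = 33939/ 140842240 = 0.00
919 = 919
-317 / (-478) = 317 / 478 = 0.66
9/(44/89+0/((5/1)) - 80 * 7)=-801/49796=-0.02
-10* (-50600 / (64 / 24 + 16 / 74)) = 702075 / 4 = 175518.75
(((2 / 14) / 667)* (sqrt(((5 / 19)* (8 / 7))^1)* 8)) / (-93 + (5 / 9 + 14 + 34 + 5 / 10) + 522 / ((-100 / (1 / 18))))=-14400* sqrt(1330) / 24721715347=-0.00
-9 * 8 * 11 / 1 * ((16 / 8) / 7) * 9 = -2036.57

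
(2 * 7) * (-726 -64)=-11060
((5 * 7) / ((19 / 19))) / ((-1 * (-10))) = 7 / 2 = 3.50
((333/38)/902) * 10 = 1665/17138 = 0.10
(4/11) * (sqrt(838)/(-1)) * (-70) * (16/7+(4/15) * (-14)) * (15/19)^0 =-1216 * sqrt(838)/33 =-1066.70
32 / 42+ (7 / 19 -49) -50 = -39050 / 399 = -97.87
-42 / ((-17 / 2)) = 84 / 17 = 4.94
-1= -1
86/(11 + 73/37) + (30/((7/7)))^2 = 217591/240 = 906.63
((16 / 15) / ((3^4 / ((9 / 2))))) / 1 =8 / 135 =0.06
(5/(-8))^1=-5/8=-0.62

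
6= 6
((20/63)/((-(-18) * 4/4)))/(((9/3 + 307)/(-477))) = -53/1953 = -0.03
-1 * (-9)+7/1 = 16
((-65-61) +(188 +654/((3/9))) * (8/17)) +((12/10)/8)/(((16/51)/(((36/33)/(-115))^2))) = 481923784409/544076500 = 885.76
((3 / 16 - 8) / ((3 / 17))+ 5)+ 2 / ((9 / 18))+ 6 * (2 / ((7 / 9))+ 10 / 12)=-4987 / 336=-14.84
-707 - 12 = -719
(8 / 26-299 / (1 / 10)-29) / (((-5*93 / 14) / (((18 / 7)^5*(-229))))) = -11320587065664 / 4838015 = -2339923.93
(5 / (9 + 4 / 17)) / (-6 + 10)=85 / 628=0.14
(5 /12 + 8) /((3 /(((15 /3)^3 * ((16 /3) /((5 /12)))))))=40400 /9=4488.89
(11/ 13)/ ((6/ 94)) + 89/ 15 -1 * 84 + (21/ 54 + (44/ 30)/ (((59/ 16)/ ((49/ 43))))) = -189875957/ 2968290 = -63.97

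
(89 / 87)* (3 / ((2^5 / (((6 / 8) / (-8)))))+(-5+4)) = -91937 / 89088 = -1.03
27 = 27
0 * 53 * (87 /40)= 0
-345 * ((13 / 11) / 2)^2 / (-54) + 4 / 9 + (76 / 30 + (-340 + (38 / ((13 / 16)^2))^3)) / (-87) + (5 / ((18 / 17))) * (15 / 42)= -31072664410890659 / 14227309136040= -2184.02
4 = 4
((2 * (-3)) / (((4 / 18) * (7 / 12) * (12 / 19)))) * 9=-4617 / 7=-659.57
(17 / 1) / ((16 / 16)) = 17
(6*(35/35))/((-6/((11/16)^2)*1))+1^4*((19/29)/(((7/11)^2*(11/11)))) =416603/363776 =1.15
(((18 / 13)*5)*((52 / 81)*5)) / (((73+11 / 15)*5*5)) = 20 / 1659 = 0.01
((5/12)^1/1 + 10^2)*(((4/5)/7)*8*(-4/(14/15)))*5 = -96400/49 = -1967.35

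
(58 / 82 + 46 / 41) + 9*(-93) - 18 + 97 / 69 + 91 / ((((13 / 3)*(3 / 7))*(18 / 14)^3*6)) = -3497410493 / 4124682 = -847.92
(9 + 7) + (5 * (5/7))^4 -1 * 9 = 407432/2401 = 169.69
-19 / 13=-1.46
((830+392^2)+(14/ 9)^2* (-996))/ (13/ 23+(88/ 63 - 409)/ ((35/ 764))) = -17.09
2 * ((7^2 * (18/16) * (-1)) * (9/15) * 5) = -1323/4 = -330.75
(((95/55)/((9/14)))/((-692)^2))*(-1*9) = -133/2633752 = -0.00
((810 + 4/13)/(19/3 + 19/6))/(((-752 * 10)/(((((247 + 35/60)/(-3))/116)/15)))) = 15648257/29087510400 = 0.00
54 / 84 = 9 / 14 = 0.64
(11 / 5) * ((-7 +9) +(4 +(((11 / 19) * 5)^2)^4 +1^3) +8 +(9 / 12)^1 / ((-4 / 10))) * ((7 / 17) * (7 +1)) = 10343483569562297 / 288720571697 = 35825.24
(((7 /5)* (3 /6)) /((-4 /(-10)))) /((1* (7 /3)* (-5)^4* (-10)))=-3 /25000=-0.00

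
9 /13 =0.69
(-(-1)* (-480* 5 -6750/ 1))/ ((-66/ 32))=48800/ 11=4436.36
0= 0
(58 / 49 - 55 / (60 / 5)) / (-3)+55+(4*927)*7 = 45885403 / 1764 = 26012.13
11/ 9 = 1.22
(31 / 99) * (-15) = -155 / 33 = -4.70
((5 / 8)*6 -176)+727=2219 / 4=554.75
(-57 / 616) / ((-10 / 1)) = 57 / 6160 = 0.01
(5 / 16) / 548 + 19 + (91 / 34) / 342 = 484496951 / 25488576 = 19.01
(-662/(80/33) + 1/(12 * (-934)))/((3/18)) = -3825782/2335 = -1638.45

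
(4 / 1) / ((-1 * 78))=-0.05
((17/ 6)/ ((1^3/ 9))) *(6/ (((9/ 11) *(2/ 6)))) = 561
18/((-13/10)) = -13.85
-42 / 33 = -14 / 11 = -1.27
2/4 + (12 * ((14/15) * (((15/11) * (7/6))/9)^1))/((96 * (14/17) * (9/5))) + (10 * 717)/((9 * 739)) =50314321/31605552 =1.59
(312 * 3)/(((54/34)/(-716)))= -1265888/3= -421962.67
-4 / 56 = -1 / 14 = -0.07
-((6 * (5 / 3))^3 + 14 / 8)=-4007 / 4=-1001.75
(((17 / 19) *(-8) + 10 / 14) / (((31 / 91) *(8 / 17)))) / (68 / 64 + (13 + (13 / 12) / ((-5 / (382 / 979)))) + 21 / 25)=-27812949450 / 10253392693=-2.71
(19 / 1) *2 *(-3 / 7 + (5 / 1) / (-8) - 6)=-7505 / 28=-268.04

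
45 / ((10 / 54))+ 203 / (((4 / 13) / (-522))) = -688293 / 2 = -344146.50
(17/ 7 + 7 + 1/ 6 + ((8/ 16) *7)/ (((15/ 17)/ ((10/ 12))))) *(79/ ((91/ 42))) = 256829/ 546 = 470.38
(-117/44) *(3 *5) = -1755/44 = -39.89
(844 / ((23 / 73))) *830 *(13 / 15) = 132958696 / 69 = 1926937.62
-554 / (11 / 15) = -8310 / 11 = -755.45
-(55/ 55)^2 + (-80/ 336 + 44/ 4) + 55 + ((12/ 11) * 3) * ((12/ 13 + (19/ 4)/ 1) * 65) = 293735/ 231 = 1271.58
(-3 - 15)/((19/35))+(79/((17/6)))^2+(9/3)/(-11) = 44938041/60401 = 743.99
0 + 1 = 1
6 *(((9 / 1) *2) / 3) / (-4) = -9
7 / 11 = 0.64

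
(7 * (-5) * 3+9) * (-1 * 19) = 1824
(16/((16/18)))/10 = 9/5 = 1.80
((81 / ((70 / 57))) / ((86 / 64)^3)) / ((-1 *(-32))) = 2363904 / 2782745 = 0.85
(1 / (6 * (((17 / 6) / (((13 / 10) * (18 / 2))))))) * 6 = 351 / 85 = 4.13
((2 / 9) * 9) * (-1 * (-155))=310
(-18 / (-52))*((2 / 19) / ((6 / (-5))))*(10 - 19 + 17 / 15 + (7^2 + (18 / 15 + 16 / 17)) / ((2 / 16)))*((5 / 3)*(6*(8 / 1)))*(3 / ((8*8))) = -767415 / 16796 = -45.69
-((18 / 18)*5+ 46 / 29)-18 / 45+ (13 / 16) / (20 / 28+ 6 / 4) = -238029 / 35960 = -6.62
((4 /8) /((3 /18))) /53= 3 /53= 0.06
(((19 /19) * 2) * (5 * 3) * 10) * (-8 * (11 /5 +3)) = -12480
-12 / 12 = -1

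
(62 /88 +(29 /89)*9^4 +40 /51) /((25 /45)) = 256356591 /66572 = 3850.82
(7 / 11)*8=56 / 11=5.09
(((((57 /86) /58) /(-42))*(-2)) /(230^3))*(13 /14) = 247 /5947521608000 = 0.00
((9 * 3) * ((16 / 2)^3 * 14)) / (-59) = -193536 / 59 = -3280.27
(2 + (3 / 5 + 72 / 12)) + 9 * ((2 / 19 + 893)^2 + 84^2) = 13072253488 / 1805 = 7242245.70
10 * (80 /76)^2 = 4000 /361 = 11.08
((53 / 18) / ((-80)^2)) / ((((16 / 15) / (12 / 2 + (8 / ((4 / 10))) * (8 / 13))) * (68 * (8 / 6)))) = 371 / 4259840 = 0.00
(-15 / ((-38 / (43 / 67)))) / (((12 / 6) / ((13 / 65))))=129 / 5092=0.03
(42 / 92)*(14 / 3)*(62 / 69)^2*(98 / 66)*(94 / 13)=867567736 / 46976787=18.47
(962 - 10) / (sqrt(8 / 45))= 714*sqrt(10)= 2257.87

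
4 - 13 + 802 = 793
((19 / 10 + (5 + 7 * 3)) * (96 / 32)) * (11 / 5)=9207 / 50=184.14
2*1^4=2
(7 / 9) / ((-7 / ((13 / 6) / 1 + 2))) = -25 / 54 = -0.46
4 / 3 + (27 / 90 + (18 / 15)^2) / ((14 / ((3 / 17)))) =48383 / 35700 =1.36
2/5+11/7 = 69/35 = 1.97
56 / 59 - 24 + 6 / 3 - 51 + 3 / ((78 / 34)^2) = -2138206 / 29913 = -71.48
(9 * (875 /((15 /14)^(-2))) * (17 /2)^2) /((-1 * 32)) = -73153125 /3584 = -20411.03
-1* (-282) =282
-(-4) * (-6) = -24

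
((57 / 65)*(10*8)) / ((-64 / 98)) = -2793 / 26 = -107.42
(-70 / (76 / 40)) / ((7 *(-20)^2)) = -1 / 76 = -0.01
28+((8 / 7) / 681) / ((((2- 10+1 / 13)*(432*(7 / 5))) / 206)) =25226899 / 900963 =28.00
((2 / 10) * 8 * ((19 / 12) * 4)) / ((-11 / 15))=-152 / 11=-13.82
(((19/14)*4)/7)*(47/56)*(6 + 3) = 8037/1372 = 5.86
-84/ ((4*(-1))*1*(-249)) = -7/ 83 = -0.08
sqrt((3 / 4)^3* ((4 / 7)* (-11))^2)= 33* sqrt(3) / 14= 4.08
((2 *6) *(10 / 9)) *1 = 40 / 3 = 13.33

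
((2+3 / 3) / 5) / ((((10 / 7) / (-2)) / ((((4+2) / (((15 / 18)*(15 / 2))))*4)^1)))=-2016 / 625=-3.23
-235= -235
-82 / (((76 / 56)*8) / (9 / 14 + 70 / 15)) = -9143 / 228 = -40.10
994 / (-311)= -994 / 311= -3.20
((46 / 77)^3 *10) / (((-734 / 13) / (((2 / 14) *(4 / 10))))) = -2530736 / 1172833277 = -0.00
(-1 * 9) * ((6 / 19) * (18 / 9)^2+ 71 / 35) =-19701 / 665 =-29.63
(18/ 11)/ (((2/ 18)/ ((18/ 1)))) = 2916/ 11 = 265.09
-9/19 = -0.47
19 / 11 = 1.73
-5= -5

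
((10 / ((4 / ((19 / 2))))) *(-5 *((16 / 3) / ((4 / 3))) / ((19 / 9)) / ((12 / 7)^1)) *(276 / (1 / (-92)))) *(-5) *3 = -49990500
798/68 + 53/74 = 7832/629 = 12.45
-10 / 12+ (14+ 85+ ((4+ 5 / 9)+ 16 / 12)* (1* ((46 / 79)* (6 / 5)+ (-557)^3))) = -7235499248689 / 7110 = -1017651089.83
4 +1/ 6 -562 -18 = -575.83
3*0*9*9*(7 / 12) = 0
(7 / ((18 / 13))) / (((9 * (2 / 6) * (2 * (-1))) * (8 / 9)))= -91 / 96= -0.95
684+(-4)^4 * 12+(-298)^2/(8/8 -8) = -62512/7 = -8930.29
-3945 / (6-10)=3945 / 4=986.25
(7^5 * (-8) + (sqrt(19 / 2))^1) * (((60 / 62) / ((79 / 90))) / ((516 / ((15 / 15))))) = -30252600 / 105307 + 225 * sqrt(38) / 210614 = -287.27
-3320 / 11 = -301.82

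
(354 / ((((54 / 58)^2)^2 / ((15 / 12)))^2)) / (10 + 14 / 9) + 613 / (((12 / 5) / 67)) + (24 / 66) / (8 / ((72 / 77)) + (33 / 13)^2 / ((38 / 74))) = 251026974986302293728519 / 14596529496940138176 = 17197.72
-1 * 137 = -137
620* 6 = 3720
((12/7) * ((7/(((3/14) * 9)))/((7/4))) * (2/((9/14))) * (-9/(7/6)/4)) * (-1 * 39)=832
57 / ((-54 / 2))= -19 / 9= -2.11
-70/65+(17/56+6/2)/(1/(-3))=-7999/728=-10.99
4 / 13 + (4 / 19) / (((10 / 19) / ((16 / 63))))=1676 / 4095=0.41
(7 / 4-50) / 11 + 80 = 3327 / 44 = 75.61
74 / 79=0.94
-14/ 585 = -0.02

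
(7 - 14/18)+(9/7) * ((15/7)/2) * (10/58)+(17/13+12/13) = 2889713/332514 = 8.69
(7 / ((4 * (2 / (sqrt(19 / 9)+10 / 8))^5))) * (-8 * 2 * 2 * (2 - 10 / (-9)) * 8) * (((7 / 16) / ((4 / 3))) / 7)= -294.57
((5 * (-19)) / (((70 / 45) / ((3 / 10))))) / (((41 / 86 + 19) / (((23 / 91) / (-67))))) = 507357 / 142974650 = 0.00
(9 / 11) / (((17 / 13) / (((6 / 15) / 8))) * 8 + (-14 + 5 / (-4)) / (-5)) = 2340 / 607123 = 0.00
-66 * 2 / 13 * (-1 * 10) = 1320 / 13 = 101.54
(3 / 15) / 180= 1 / 900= 0.00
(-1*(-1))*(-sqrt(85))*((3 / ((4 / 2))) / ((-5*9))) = sqrt(85) / 30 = 0.31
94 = 94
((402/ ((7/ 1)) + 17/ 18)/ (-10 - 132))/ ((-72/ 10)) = 36775/ 644112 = 0.06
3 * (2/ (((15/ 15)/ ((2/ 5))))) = 12/ 5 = 2.40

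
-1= -1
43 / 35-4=-97 / 35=-2.77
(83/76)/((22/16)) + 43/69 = 20441/14421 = 1.42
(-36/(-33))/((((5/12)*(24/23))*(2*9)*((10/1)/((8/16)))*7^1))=0.00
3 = 3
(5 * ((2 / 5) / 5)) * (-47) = -94 / 5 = -18.80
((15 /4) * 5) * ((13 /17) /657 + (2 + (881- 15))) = 242367625 /14892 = 16275.02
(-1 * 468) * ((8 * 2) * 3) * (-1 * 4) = 89856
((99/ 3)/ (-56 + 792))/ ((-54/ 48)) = -11/ 276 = -0.04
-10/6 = -5/3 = -1.67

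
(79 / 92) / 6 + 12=6703 / 552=12.14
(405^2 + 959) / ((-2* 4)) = -20623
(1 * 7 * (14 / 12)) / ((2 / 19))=931 / 12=77.58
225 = 225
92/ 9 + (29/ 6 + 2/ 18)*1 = 91/ 6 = 15.17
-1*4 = -4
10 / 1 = 10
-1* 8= -8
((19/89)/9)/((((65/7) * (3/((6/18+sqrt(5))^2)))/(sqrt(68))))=532 * sqrt(85)/468585+12236 * sqrt(17)/1405755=0.05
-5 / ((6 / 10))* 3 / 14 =-25 / 14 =-1.79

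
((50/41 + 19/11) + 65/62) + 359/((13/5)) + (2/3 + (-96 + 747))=865586407/1090518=793.74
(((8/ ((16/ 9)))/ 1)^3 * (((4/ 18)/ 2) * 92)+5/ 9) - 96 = 15049/ 18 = 836.06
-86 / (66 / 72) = -1032 / 11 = -93.82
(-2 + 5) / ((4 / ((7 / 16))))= 21 / 64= 0.33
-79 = -79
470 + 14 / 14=471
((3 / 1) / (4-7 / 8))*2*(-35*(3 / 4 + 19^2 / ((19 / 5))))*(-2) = 64344 / 5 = 12868.80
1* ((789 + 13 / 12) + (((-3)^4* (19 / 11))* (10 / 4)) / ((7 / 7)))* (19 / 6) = 2858759 / 792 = 3609.54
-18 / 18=-1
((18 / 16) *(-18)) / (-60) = 27 / 80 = 0.34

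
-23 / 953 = -0.02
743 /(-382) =-1.95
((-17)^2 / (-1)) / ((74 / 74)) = -289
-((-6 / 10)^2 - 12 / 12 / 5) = -4 / 25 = -0.16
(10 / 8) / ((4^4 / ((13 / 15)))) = 13 / 3072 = 0.00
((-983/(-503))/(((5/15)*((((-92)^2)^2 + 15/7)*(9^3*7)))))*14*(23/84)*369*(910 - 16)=138118381/6810533156547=0.00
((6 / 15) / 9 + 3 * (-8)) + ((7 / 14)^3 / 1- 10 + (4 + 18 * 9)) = 47581 / 360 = 132.17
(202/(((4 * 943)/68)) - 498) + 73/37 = -17179821/34891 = -492.39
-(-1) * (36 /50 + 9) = 243 /25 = 9.72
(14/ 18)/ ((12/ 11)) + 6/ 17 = 1957/ 1836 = 1.07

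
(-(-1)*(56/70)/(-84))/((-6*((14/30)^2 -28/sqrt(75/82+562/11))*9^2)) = -250*sqrt(42311918)/321189763419 -234545/825916534506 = -0.00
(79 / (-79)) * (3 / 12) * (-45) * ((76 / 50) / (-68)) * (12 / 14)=-0.22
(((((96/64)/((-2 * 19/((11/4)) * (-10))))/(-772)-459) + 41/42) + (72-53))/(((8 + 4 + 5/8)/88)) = -238007669383/77777070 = -3060.13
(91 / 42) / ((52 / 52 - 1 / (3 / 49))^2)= 39 / 4232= 0.01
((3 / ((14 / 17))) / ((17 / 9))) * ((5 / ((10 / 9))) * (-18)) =-156.21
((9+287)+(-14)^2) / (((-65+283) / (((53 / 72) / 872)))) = 2173 / 1140576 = 0.00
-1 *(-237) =237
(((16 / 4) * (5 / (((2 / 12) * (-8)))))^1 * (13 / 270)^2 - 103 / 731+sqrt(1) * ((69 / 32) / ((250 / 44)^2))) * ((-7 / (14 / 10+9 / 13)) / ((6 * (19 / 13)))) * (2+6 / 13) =220009410803 / 2151579712500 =0.10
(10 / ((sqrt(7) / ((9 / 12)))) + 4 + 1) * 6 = 45 * sqrt(7) / 7 + 30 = 47.01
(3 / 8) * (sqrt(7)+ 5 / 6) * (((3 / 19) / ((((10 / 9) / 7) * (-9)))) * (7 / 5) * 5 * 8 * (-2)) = 147 / 38+ 441 * sqrt(7) / 95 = 16.15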